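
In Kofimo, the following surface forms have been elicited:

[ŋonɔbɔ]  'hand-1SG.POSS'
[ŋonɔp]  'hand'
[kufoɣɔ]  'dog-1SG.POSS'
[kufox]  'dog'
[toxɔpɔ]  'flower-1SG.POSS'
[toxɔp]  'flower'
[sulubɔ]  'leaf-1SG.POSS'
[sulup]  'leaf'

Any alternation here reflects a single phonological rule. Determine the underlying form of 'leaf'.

The root 'leaf' surfaces as [sulubɔ] and [sulup], with a stem-final [b] ~ [p] alternation.
Compare 'flower', with invariant [p] in [toxɔpɔ] and [toxɔp]: an analysis with underlying /p/ and a rule producing [b] before the 1SG.POSS suffix would wrongly predict alternation here too.
So /b/ is underlying, and a rule of word-final obstruent devoicing — voiced obstruents become voiceless word-finally — gives [p].
Hence 'leaf' is /sulub/ underlyingly.

/sulub/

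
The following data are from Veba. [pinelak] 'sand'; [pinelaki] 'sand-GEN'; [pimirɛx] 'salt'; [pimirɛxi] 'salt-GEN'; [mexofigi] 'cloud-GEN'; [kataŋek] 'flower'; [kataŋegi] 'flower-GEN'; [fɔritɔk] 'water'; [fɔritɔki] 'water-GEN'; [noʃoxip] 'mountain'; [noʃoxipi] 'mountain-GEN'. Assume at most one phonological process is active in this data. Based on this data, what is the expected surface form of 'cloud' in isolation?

[mexofik]

The root 'flower' surfaces as [kataŋek] and [kataŋegi], with a stem-final [k] ~ [g] alternation.
But 'sand' keeps [k] in both environments ([pinelak], [pinelaki]), so there is no rule changing /k/ to [g] before the GEN suffix.
Therefore /g/ is basic and [k] is derived by word-final obstruent devoicing (voiced obstruents become voiceless word-finally).
The one attested form of 'cloud', [mexofigi], shows underlying /mexofig/. Applying the same rule word-finally gives [mexofik].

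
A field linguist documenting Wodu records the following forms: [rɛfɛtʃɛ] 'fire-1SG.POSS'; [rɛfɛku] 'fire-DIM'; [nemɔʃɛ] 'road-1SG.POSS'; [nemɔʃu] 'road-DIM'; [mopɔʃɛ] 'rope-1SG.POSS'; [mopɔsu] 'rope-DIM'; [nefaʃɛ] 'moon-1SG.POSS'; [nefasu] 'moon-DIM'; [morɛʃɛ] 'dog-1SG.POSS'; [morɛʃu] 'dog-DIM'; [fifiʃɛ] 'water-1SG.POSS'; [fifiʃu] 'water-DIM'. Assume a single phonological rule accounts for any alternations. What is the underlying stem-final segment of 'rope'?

The stem for 'rope' ends in [ʃ] in [mopɔʃɛ] but [s] in [mopɔsu].
But 'dog' keeps [ʃ] in both environments ([morɛʃɛ], [morɛʃu]), so there is no rule changing /ʃ/ to [s] before the DIM suffix.
So /s/ is underlying, and a rule of palatalization before a front vowel — /k/ and /s/ become palato-alveolar [tʃ] and [ʃ] before a front vowel — gives [ʃ].

/s/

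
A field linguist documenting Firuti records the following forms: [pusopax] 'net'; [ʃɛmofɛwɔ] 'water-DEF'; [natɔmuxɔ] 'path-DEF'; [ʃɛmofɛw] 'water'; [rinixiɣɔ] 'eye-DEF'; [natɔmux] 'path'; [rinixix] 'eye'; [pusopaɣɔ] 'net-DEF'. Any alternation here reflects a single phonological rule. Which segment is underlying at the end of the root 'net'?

The root 'net' surfaces as [pusopax] and [pusopaɣɔ], with a stem-final [x] ~ [ɣ] alternation.
Compare 'path', with invariant [x] in [natɔmux] and [natɔmuxɔ]: an analysis with underlying /x/ and a rule producing [ɣ] before the DEF suffix would wrongly predict alternation here too.
The underlying segment must be /ɣ/; voiced obstruents become voiceless word-finally, yielding [x] there.

/ɣ/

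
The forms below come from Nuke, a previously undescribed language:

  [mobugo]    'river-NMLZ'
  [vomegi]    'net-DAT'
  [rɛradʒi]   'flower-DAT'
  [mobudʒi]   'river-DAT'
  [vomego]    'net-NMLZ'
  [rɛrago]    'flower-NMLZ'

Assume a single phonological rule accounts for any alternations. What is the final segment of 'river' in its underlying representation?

The stem for 'river' ends in [dʒ] in [mobudʒi] but [g] in [mobugo].
Compare 'net', with invariant [g] in [vomegi] and [vomego]: an analysis with underlying /g/ and a rule producing [dʒ] before the DAT suffix would wrongly predict alternation here too.
The alternation reflects depalatalization: palato-alveolar /dʒ/ becomes [g] when no front vowel follows. /dʒ/ is underlying.

/dʒ/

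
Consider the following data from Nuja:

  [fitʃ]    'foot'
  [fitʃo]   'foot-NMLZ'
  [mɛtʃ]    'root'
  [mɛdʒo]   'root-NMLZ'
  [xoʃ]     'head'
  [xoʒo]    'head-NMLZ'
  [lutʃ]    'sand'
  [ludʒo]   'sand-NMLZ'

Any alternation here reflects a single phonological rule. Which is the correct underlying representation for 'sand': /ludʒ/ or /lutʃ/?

'sand' shows [tʃ] ~ [dʒ] at the end of the stem ([lutʃ] vs [ludʒo]).
Compare 'foot', with invariant [tʃ] in [fitʃ] and [fitʃo]: an analysis with underlying /tʃ/ and a rule producing [dʒ] before the NMLZ suffix would wrongly predict alternation here too.
The underlying segment must be /dʒ/; voiced obstruents become voiceless word-finally, yielding [tʃ] there.

/ludʒ/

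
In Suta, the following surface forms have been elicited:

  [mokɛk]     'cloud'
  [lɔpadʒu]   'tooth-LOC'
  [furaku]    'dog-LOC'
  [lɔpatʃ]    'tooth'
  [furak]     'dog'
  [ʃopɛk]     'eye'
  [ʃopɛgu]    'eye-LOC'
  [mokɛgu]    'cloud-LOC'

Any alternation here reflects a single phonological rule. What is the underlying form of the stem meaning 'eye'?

/ʃopɛg/

'eye' shows [k] ~ [g] at the end of the stem ([ʃopɛk] vs [ʃopɛgu]).
If /k/ were underlying and a rule turned it into [g] before the LOC suffix, 'dog' would also alternate; but it has [k] in both [furak] and [furaku].
Therefore /g/ is basic and [k] is derived by word-final obstruent devoicing (voiced obstruents become voiceless word-finally).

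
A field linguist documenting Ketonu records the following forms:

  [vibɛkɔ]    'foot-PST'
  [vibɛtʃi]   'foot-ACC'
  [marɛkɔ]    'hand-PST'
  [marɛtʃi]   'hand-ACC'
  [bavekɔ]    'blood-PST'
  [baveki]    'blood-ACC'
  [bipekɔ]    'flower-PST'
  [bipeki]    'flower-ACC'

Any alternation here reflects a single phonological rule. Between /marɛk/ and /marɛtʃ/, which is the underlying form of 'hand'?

In [marɛkɔ] and [marɛtʃi] the final segment of 'hand' alternates: [k] ~ [tʃ].
Compare 'flower', with invariant [k] in [bipekɔ] and [bipeki]: an analysis with underlying /k/ and a rule producing [tʃ] before the ACC suffix would wrongly predict alternation here too.
The underlying segment must be /tʃ/; palato-alveolar /tʃ/ becomes [k] when no front vowel follows, yielding [k] there.

/marɛtʃ/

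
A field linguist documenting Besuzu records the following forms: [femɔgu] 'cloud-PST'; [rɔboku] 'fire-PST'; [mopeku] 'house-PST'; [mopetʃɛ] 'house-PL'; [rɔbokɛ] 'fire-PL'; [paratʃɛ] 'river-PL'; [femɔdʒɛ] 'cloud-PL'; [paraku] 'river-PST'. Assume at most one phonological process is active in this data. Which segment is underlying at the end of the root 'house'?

In [mopeku] and [mopetʃɛ] the final segment of 'house' alternates: [k] ~ [tʃ].
Compare 'fire', with invariant [k] in [rɔboku] and [rɔbokɛ]: an analysis with underlying /k/ and a rule producing [tʃ] before the PL suffix would wrongly predict alternation here too.
So /tʃ/ is underlying, and a rule of depalatalization — palato-alveolar /tʃ/ and /dʒ/ become [k] and [g] when no front vowel follows — gives [k].

/tʃ/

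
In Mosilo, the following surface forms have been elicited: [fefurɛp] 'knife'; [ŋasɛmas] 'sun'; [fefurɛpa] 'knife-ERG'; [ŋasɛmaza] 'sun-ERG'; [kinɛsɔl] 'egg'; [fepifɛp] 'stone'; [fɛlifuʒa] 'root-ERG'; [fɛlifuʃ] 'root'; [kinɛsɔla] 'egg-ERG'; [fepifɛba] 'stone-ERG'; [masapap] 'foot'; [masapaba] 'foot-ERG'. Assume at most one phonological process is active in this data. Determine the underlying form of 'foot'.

/masapab/

The root 'foot' surfaces as [masapaba] and [masapap], with a stem-final [b] ~ [p] alternation.
If /p/ were underlying and a rule turned it into [b] before the ERG suffix, 'knife' would also alternate; but it has [p] in both [fefurɛpa] and [fefurɛp].
The alternation reflects word-final obstruent devoicing: voiced obstruents become voiceless word-finally. /b/ is underlying.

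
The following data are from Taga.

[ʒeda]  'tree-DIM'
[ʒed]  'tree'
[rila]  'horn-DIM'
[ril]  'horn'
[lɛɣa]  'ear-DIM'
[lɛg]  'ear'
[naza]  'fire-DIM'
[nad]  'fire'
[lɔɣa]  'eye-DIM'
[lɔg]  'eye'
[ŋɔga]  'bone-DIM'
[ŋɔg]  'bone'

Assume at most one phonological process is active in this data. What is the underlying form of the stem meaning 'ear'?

In [lɛɣa] and [lɛg] the final segment of 'ear' alternates: [ɣ] ~ [g].
Compare 'bone', with invariant [g] in [ŋɔga] and [ŋɔg]: an analysis with underlying /g/ and a rule producing [ɣ] before the DIM suffix would wrongly predict alternation here too.
The underlying segment must be /ɣ/; voiced fricatives become stops word-finally, yielding [g] there.
So 'ear' = /lɛɣ/.

/lɛɣ/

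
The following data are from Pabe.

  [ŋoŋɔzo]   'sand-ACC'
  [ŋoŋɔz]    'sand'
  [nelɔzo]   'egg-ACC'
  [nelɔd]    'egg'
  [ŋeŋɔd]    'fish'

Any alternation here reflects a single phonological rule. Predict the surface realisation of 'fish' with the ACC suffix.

[ŋeŋɔzo]

The root 'egg' surfaces as [nelɔzo] and [nelɔd], with a stem-final [z] ~ [d] alternation.
The stem 'sand' ([ŋoŋɔzo], [ŋoŋɔz]) shows [z] unchanged in both environments, so [z] cannot be basic with [d] derived in isolation.
The alternation reflects intervocalic spirantization: voiced stops become fricatives between vowels. /d/ is underlying.
The one attested form of 'fish', [ŋeŋɔd], shows underlying /ŋeŋɔd/. Applying the same rule between vowels gives [ŋeŋɔzo].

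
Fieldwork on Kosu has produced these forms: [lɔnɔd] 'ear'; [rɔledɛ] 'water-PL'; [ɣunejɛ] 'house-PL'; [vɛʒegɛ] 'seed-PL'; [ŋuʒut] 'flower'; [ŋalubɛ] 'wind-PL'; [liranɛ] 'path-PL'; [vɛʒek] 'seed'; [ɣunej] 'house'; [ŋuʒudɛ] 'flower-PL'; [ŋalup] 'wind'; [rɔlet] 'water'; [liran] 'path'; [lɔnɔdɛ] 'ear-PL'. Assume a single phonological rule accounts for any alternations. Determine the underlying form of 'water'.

The stem for 'water' ends in [t] in [rɔlet] but [d] in [rɔledɛ].
The stem 'ear' ([lɔnɔd], [lɔnɔdɛ]) shows [d] unchanged in both environments, so [d] cannot be basic with [t] derived in isolation.
Therefore /t/ is basic and [d] is derived by intervocalic voicing (voiceless stops become voiced between vowels).
The underlying form of 'water' is therefore /rɔlet/.

/rɔlet/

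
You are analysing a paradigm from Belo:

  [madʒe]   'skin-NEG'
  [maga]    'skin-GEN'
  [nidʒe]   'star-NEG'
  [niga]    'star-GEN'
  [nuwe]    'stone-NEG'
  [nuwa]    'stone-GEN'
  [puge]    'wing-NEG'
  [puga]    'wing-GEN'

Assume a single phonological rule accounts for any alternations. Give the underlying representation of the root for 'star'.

/nidʒ/

In [nidʒe] and [niga] the final segment of 'star' alternates: [dʒ] ~ [g].
But 'wing' keeps [g] in both environments ([puge], [puga]), so there is no rule changing /g/ to [dʒ] before the NEG suffix.
Therefore /dʒ/ is basic and [g] is derived by depalatalization (palato-alveolar /dʒ/ becomes [g] when no front vowel follows).
The underlying form of 'star' is therefore /nidʒ/.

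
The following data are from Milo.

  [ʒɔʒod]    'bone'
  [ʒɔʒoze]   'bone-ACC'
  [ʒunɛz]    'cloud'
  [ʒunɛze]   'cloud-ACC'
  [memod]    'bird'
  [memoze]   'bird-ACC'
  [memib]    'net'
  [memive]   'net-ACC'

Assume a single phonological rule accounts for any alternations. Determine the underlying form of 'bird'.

The stem for 'bird' ends in [d] in [memod] but [z] in [memoze].
But 'cloud' keeps [z] in both environments ([ʒunɛz], [ʒunɛze]), so there is no rule changing /z/ to [d] in isolation.
So /d/ is underlying, and a rule of intervocalic spirantization — voiced stops become fricatives between vowels — gives [z].

/memod/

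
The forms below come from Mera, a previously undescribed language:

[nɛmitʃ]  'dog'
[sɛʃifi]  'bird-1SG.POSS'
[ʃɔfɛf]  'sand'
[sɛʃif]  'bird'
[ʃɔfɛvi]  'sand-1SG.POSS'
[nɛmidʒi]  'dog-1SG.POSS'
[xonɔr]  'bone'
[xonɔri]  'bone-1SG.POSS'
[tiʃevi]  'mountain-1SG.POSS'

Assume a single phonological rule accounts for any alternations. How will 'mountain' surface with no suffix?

[tiʃef]

In [ʃɔfɛvi] and [ʃɔfɛf] the final segment of 'sand' alternates: [v] ~ [f].
But 'bird' keeps [f] in both environments ([sɛʃifi], [sɛʃif]), so there is no rule changing /f/ to [v] before the 1SG.POSS suffix.
Therefore /v/ is basic and [f] is derived by word-final obstruent devoicing (voiced obstruents become voiceless word-finally).
The one attested form of 'mountain', [tiʃevi], shows underlying /tiʃev/. Applying the same rule word-finally gives [tiʃef].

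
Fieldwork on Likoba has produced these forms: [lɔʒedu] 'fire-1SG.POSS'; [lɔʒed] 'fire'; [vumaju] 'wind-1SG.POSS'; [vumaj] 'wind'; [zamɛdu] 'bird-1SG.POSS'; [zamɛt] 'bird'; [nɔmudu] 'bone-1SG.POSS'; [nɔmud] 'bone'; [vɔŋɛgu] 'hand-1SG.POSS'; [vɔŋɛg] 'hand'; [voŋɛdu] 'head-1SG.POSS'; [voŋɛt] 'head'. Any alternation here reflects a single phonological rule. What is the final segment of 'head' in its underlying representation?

/t/

In [voŋɛdu] and [voŋɛt] the final segment of 'head' alternates: [d] ~ [t].
But 'fire' keeps [d] in both environments ([lɔʒedu], [lɔʒed]), so there is no rule changing /d/ to [t] in isolation.
Therefore /t/ is basic and [d] is derived by intervocalic voicing (voiceless stops become voiced between vowels).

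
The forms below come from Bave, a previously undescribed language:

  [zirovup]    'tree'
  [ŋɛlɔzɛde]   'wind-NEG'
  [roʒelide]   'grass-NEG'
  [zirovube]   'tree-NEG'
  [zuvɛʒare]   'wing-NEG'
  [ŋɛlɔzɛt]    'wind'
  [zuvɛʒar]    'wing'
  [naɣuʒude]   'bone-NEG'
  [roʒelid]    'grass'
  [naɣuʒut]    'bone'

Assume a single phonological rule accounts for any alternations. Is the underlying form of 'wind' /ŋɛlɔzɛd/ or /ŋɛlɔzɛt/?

/ŋɛlɔzɛt/

The stem for 'wind' ends in [d] in [ŋɛlɔzɛde] but [t] in [ŋɛlɔzɛt].
But 'grass' keeps [d] in both environments ([roʒelide], [roʒelid]), so there is no rule changing /d/ to [t] in isolation.
So /t/ is underlying, and a rule of intervocalic voicing — voiceless stops become voiced between vowels — gives [d].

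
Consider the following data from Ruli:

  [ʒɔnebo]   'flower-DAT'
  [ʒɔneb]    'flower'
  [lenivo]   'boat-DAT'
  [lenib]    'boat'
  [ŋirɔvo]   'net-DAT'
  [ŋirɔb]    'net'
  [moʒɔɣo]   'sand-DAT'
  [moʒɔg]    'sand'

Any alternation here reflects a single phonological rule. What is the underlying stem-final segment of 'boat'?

/v/

The stem for 'boat' ends in [v] in [lenivo] but [b] in [lenib].
The stem 'flower' ([ʒɔnebo], [ʒɔneb]) shows [b] unchanged in both environments, so [b] cannot be basic with [v] derived before the DAT suffix.
So /v/ is underlying, and a rule of word-final hardening — voiced fricatives become stops word-finally — gives [b].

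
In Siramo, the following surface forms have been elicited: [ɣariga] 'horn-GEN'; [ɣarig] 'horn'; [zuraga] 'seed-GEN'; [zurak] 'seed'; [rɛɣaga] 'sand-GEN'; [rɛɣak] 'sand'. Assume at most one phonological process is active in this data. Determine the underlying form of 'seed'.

/zurak/

In [zuraga] and [zurak] the final segment of 'seed' alternates: [g] ~ [k].
The stem 'horn' ([ɣariga], [ɣarig]) shows [g] unchanged in both environments, so [g] cannot be basic with [k] derived in isolation.
The underlying segment must be /k/; voiceless stops become voiced between vowels, yielding [g] there.
The underlying form of 'seed' is therefore /zurak/.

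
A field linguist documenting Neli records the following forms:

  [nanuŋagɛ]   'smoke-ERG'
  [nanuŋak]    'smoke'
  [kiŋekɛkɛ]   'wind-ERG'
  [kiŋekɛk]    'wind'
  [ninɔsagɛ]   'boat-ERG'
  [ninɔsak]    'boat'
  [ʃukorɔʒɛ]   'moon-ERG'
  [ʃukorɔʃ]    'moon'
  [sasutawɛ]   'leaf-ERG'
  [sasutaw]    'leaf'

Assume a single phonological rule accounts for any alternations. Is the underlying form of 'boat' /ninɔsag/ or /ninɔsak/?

/ninɔsag/

In [ninɔsagɛ] and [ninɔsak] the final segment of 'boat' alternates: [g] ~ [k].
But 'wind' keeps [k] in both environments ([kiŋekɛkɛ], [kiŋekɛk]), so there is no rule changing /k/ to [g] before the ERG suffix.
The alternation reflects word-final obstruent devoicing: voiced obstruents become voiceless word-finally. /g/ is underlying.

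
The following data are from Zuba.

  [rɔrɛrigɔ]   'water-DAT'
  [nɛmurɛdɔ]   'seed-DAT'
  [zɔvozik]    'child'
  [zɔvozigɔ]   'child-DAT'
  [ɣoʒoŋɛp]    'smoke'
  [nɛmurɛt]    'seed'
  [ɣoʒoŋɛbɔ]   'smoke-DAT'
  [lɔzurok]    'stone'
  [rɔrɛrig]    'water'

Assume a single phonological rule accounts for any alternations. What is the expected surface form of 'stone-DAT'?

The stem for 'child' ends in [g] in [zɔvozigɔ] but [k] in [zɔvozik].
The stem 'water' ([rɔrɛrigɔ], [rɔrɛrig]) shows [g] unchanged in both environments, so [g] cannot be basic with [k] derived in isolation.
The alternation reflects intervocalic voicing: voiceless stops become voiced between vowels. /k/ is underlying.
The one attested form of 'stone', [lɔzurok], shows underlying /lɔzurok/. Applying the same rule between vowels gives [lɔzurogɔ].

[lɔzurogɔ]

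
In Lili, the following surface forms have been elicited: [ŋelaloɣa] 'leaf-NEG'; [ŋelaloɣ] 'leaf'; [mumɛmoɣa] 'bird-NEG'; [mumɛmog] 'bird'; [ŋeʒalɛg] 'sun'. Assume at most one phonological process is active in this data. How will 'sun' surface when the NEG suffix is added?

[ŋeʒalɛɣa]

The root 'bird' surfaces as [mumɛmoɣa] and [mumɛmog], with a stem-final [ɣ] ~ [g] alternation.
But 'leaf' keeps [ɣ] in both environments ([ŋelaloɣa], [ŋelaloɣ]), so there is no rule changing /ɣ/ to [g] in isolation.
So /g/ is underlying, and a rule of intervocalic spirantization — voiced stops become fricatives between vowels — gives [ɣ].
The one attested form of 'sun', [ŋeʒalɛg], shows underlying /ŋeʒalɛg/. Applying the same rule between vowels gives [ŋeʒalɛɣa].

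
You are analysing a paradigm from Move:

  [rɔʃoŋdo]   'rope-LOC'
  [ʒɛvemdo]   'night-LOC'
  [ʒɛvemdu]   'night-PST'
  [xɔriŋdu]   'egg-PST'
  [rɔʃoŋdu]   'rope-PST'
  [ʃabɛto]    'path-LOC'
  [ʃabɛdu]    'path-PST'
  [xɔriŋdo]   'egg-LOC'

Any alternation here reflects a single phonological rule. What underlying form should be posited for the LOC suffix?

The LOC morpheme has two allomorphs, [-do] and [-to].
By contrast the PST suffix keeps its initial [d] throughout — that segment must be underlying.
So the underlying form is /-to/, and voiceless stops become voiced after a nasal.

/-to/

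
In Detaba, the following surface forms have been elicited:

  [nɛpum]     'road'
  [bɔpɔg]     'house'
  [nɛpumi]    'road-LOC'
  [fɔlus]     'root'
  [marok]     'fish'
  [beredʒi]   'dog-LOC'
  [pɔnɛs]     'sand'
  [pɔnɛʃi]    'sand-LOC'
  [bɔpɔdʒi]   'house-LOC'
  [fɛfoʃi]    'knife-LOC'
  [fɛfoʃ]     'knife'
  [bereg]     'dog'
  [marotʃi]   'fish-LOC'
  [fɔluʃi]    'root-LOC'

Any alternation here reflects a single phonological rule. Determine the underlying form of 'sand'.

/pɔnɛs/

In [pɔnɛʃi] and [pɔnɛs] the final segment of 'sand' alternates: [ʃ] ~ [s].
The stem 'knife' ([fɛfoʃi], [fɛfoʃ]) shows [ʃ] unchanged in both environments, so [ʃ] cannot be basic with [s] derived in isolation.
The alternation reflects palatalization before a front vowel: /k/, /g/ and /s/ become palato-alveolar [tʃ], [dʒ] and [ʃ] before a front vowel. /s/ is underlying.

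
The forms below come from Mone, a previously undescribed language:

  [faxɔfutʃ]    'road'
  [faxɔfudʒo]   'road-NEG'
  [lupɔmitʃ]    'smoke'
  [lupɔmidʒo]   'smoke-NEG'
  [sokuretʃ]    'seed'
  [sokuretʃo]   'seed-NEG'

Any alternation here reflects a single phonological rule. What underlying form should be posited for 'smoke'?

/lupɔmidʒ/

In [lupɔmitʃ] and [lupɔmidʒo] the final segment of 'smoke' alternates: [tʃ] ~ [dʒ].
But 'seed' keeps [tʃ] in both environments ([sokuretʃ], [sokuretʃo]), so there is no rule changing /tʃ/ to [dʒ] before the NEG suffix.
The alternation reflects word-final obstruent devoicing: voiced obstruents become voiceless word-finally. /dʒ/ is underlying.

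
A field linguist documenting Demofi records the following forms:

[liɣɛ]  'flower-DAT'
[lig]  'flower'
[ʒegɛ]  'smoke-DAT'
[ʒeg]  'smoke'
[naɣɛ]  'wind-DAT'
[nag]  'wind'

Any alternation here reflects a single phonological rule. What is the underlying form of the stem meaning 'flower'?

The root 'flower' surfaces as [liɣɛ] and [lig], with a stem-final [ɣ] ~ [g] alternation.
The stem 'smoke' ([ʒegɛ], [ʒeg]) shows [g] unchanged in both environments, so [g] cannot be basic with [ɣ] derived before the DAT suffix.
The alternation reflects word-final hardening: voiced fricatives become stops word-finally. /ɣ/ is underlying.
The underlying form of 'flower' is therefore /liɣ/.

/liɣ/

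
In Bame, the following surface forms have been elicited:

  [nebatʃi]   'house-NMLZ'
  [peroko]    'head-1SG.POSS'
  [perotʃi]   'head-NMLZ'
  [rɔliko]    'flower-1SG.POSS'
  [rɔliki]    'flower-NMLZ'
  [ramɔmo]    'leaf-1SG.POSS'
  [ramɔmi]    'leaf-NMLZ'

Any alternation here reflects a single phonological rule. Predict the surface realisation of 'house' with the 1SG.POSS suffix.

The stem for 'head' ends in [k] in [peroko] but [tʃ] in [perotʃi].
The stem 'flower' ([rɔliko], [rɔliki]) shows [k] unchanged in both environments, so [k] cannot be basic with [tʃ] derived before the NMLZ suffix.
Therefore /tʃ/ is basic and [k] is derived by depalatalization (palato-alveolar /tʃ/ becomes [k] when no front vowel follows).
From [nebatʃi] the stem 'house' is /nebatʃ/; when no front vowel follows this yields [nebako].

[nebako]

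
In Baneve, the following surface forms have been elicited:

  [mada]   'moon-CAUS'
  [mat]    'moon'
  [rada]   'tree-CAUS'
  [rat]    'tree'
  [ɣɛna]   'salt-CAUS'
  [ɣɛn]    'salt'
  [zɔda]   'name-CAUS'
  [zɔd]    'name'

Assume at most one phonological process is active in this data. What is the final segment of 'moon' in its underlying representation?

'moon' shows [d] ~ [t] at the end of the stem ([mada] vs [mat]).
Compare 'name', with invariant [d] in [zɔda] and [zɔd]: an analysis with underlying /d/ and a rule producing [t] in isolation would wrongly predict alternation here too.
The alternation reflects intervocalic voicing: voiceless stops become voiced between vowels. /t/ is underlying.

/t/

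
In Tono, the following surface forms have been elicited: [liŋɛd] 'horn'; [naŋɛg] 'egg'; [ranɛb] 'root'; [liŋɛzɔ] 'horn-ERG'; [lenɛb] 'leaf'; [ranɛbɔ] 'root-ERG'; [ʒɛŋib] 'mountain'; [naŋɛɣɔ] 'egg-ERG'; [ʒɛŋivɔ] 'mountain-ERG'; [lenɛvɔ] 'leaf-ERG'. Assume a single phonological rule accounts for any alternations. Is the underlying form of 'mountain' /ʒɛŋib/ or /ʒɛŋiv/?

'mountain' shows [b] ~ [v] at the end of the stem ([ʒɛŋib] vs [ʒɛŋivɔ]).
Compare 'root', with invariant [b] in [ranɛb] and [ranɛbɔ]: an analysis with underlying /b/ and a rule producing [v] before the ERG suffix would wrongly predict alternation here too.
Therefore /v/ is basic and [b] is derived by word-final hardening (voiced fricatives become stops word-finally).

/ʒɛŋiv/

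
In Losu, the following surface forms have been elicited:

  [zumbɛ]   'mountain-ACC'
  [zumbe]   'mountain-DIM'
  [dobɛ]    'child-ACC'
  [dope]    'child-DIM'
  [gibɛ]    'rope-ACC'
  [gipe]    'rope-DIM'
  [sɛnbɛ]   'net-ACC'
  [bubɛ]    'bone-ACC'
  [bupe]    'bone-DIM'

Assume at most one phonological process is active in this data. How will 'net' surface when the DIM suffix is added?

[sɛnbe]

The DIM morpheme has two allomorphs, [-be] and [-pe].
The ACC suffix, which begins with [b], is invariant after every stem; so [b] is not altered by any rule here.
So the underlying form is /-pe/, and voiceless stops become voiced after a nasal.
After 'net', which ends in a nasal, the suffix surfaces as [-be], giving [sɛnbe].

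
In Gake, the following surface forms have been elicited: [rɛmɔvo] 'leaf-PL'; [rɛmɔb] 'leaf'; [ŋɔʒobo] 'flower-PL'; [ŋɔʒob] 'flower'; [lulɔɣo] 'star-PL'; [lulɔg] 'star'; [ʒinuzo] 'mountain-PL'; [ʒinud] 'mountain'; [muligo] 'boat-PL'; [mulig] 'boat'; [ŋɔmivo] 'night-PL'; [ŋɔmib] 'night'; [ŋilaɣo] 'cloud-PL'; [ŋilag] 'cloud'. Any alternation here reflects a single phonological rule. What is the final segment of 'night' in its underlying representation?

The stem for 'night' ends in [v] in [ŋɔmivo] but [b] in [ŋɔmib].
Compare 'flower', with invariant [b] in [ŋɔʒobo] and [ŋɔʒob]: an analysis with underlying /b/ and a rule producing [v] before the PL suffix would wrongly predict alternation here too.
So /v/ is underlying, and a rule of word-final hardening — voiced fricatives become stops word-finally — gives [b].

/v/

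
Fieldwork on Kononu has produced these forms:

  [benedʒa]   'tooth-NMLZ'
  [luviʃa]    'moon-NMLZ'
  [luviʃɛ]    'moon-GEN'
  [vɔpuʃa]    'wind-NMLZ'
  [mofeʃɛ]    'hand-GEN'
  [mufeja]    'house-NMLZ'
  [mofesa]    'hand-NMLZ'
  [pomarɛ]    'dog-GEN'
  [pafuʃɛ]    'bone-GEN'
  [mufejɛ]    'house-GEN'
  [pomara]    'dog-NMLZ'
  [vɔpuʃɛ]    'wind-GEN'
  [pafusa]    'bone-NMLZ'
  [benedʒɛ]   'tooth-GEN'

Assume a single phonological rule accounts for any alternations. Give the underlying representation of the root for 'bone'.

The root 'bone' surfaces as [pafusa] and [pafuʃɛ], with a stem-final [s] ~ [ʃ] alternation.
If /ʃ/ were underlying and a rule turned it into [s] before the NMLZ suffix, 'moon' would also alternate; but it has [ʃ] in both [luviʃa] and [luviʃɛ].
The alternation reflects palatalization before a front vowel: /s/ becomes palato-alveolar [ʃ] before a front vowel. /s/ is underlying.

/pafus/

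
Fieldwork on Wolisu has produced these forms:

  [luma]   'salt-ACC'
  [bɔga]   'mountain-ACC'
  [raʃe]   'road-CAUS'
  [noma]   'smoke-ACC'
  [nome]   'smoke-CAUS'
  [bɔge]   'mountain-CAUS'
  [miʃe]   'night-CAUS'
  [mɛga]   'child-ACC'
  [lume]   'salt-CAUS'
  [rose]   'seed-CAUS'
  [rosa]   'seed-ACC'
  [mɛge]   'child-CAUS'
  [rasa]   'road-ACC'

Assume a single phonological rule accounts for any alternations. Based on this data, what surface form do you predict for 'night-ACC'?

The root 'road' surfaces as [raʃe] and [rasa], with a stem-final [ʃ] ~ [s] alternation.
Compare 'seed', with invariant [s] in [rose] and [rosa]: an analysis with underlying /s/ and a rule producing [ʃ] before the CAUS suffix would wrongly predict alternation here too.
The underlying segment must be /ʃ/; palato-alveolar /ʃ/ becomes [s] when no front vowel follows, yielding [s] there.
From [miʃe] the stem 'night' is /miʃ/; when no front vowel follows this yields [misa].

[misa]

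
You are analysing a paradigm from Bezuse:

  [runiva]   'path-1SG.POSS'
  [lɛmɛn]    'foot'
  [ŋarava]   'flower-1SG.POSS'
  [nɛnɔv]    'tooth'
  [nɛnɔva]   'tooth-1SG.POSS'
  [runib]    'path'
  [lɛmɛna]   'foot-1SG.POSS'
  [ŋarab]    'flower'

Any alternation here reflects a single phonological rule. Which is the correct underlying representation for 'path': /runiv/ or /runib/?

/runib/

The stem for 'path' ends in [b] in [runib] but [v] in [runiva].
The stem 'tooth' ([nɛnɔv], [nɛnɔva]) shows [v] unchanged in both environments, so [v] cannot be basic with [b] derived in isolation.
So /b/ is underlying, and a rule of intervocalic spirantization — voiced stops become fricatives between vowels — gives [v].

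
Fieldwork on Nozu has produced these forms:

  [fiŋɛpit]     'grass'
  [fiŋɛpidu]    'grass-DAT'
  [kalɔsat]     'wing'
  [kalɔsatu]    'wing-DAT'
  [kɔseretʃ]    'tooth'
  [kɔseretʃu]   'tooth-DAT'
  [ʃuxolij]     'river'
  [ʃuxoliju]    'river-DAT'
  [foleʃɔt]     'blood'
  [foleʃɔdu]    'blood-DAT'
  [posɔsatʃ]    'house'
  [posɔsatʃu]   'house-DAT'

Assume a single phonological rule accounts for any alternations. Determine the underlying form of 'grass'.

/fiŋɛpid/

The stem for 'grass' ends in [t] in [fiŋɛpit] but [d] in [fiŋɛpidu].
But 'wing' keeps [t] in both environments ([kalɔsat], [kalɔsatu]), so there is no rule changing /t/ to [d] before the DAT suffix.
The alternation reflects word-final obstruent devoicing: voiced obstruents become voiceless word-finally. /d/ is underlying.
The underlying form of 'grass' is therefore /fiŋɛpid/.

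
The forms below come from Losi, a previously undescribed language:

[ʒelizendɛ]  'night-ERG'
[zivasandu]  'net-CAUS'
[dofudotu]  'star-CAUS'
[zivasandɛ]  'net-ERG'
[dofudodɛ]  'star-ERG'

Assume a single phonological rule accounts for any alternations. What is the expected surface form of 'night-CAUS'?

[ʒelizendu]

The CAUS morpheme has two allomorphs, [-du] and [-tu].
The ERG suffix, which begins with [d], is invariant after every stem; so [d] is not altered by any rule here.
So the underlying form is /-tu/, and voiceless stops become voiced after a nasal.
After 'night', which ends in a nasal, the suffix surfaces as [-du], giving [ʒelizendu].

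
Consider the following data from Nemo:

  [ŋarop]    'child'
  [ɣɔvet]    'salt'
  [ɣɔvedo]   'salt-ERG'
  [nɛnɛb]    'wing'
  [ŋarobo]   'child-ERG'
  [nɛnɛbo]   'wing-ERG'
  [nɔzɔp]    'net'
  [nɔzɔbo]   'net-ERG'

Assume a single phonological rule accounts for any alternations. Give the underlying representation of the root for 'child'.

/ŋarop/

In [ŋarop] and [ŋarobo] the final segment of 'child' alternates: [p] ~ [b].
The stem 'wing' ([nɛnɛb], [nɛnɛbo]) shows [b] unchanged in both environments, so [b] cannot be basic with [p] derived in isolation.
The alternation reflects intervocalic voicing: voiceless stops become voiced between vowels. /p/ is underlying.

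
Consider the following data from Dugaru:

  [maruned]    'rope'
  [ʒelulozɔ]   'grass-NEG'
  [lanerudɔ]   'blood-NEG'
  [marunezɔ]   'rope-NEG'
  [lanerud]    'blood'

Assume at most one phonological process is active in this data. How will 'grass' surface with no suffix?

[ʒelulod]

In [marunezɔ] and [maruned] the final segment of 'rope' alternates: [z] ~ [d].
The stem 'blood' ([lanerudɔ], [lanerud]) shows [d] unchanged in both environments, so [d] cannot be basic with [z] derived before the NEG suffix.
The alternation reflects word-final hardening: voiced fricatives become stops word-finally. /z/ is underlying.
The one attested form of 'grass', [ʒelulozɔ], shows underlying /ʒeluloz/. Applying the same rule word-finally gives [ʒelulod].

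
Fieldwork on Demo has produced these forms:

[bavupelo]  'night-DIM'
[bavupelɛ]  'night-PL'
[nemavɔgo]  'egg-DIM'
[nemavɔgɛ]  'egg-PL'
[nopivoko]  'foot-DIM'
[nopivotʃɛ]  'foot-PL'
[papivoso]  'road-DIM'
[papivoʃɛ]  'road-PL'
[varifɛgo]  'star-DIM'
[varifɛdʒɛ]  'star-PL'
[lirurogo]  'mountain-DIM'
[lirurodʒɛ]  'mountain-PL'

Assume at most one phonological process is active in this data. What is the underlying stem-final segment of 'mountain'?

'mountain' shows [g] ~ [dʒ] at the end of the stem ([lirurogo] vs [lirurodʒɛ]).
But 'egg' keeps [g] in both environments ([nemavɔgo], [nemavɔgɛ]), so there is no rule changing /g/ to [dʒ] before the PL suffix.
So /dʒ/ is underlying, and a rule of depalatalization — palato-alveolar /tʃ/, /dʒ/ and /ʃ/ become [k], [g] and [s] when no front vowel follows — gives [g].

/dʒ/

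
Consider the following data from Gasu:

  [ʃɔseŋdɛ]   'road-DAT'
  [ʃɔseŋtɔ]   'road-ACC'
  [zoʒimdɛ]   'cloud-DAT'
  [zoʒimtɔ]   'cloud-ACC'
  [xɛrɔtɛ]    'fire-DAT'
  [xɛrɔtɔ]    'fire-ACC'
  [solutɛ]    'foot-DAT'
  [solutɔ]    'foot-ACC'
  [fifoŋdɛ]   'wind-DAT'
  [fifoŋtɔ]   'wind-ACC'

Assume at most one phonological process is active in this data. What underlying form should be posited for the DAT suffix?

/-dɛ/

The DAT morpheme has two allomorphs, [-dɛ] and [-tɛ].
By contrast the ACC suffix keeps its initial [t] throughout — that segment must be underlying.
So the underlying form is /-dɛ/, and voiced stops become voiceless after a vowel.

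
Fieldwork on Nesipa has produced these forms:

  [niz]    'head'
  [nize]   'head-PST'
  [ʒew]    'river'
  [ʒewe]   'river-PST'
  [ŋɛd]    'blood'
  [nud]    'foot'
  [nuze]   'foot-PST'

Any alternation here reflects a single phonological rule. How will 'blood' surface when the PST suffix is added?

[ŋɛze]

In [nud] and [nuze] the final segment of 'foot' alternates: [d] ~ [z].
Compare 'head', with invariant [z] in [niz] and [nize]: an analysis with underlying /z/ and a rule producing [d] in isolation would wrongly predict alternation here too.
So /d/ is underlying, and a rule of intervocalic spirantization — voiced stops become fricatives between vowels — gives [z].
From [ŋɛd] the stem 'blood' is /ŋɛd/; between vowels this yields [ŋɛze].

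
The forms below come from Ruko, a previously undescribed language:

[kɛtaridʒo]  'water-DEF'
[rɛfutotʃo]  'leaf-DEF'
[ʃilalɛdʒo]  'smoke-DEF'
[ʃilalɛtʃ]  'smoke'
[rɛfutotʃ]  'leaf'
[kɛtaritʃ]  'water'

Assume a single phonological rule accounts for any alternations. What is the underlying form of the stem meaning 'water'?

In [kɛtaridʒo] and [kɛtaritʃ] the final segment of 'water' alternates: [dʒ] ~ [tʃ].
The stem 'leaf' ([rɛfutotʃo], [rɛfutotʃ]) shows [tʃ] unchanged in both environments, so [tʃ] cannot be basic with [dʒ] derived before the DEF suffix.
The underlying segment must be /dʒ/; voiced obstruents become voiceless word-finally, yielding [tʃ] there.

/kɛtaridʒ/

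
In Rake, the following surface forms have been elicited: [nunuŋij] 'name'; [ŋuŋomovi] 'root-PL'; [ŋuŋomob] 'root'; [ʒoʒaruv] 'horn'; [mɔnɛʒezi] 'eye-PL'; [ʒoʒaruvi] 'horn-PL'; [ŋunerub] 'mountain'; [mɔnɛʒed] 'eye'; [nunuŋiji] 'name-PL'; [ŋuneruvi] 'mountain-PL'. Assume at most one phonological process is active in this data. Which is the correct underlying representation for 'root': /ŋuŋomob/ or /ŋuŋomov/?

/ŋuŋomob/

The root 'root' surfaces as [ŋuŋomovi] and [ŋuŋomob], with a stem-final [v] ~ [b] alternation.
The stem 'horn' ([ʒoʒaruvi], [ʒoʒaruv]) shows [v] unchanged in both environments, so [v] cannot be basic with [b] derived in isolation.
The alternation reflects intervocalic spirantization: voiced stops become fricatives between vowels. /b/ is underlying.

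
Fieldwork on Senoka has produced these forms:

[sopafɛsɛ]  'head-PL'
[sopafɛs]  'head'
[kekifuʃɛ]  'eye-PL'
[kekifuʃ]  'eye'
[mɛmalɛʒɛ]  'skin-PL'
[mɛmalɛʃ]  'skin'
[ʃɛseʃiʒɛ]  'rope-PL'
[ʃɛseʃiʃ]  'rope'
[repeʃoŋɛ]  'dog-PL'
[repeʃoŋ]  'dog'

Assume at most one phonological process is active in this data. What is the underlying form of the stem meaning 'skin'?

/mɛmalɛʒ/

In [mɛmalɛʒɛ] and [mɛmalɛʃ] the final segment of 'skin' alternates: [ʒ] ~ [ʃ].
Compare 'eye', with invariant [ʃ] in [kekifuʃɛ] and [kekifuʃ]: an analysis with underlying /ʃ/ and a rule producing [ʒ] before the PL suffix would wrongly predict alternation here too.
Therefore /ʒ/ is basic and [ʃ] is derived by word-final obstruent devoicing (voiced obstruents become voiceless word-finally).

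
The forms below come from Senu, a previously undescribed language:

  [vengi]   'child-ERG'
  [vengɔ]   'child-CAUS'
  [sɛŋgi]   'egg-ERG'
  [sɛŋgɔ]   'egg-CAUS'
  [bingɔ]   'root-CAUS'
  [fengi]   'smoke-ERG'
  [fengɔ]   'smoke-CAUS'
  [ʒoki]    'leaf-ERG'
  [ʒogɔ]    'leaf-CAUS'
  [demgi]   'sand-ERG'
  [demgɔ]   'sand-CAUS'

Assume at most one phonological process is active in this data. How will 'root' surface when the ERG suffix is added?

[bingi]

The ERG suffix surfaces as [-gi] and [-ki], depending on the final segment of the stem.
By contrast the CAUS suffix keeps its initial [g] throughout — that segment must be underlying.
The ERG suffix is therefore /-ki/ underlyingly, with post-nasal voicing: voiceless stops become voiced after a nasal.
After 'root', which ends in a nasal, the suffix surfaces as [-gi], giving [bingi].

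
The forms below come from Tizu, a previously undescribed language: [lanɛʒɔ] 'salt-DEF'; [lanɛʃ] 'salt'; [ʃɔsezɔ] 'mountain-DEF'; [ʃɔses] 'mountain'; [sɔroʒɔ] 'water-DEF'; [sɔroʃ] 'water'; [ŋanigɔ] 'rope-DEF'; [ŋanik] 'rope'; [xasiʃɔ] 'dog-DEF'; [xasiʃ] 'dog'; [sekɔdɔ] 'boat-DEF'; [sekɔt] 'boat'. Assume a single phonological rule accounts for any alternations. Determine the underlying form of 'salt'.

'salt' shows [ʒ] ~ [ʃ] at the end of the stem ([lanɛʒɔ] vs [lanɛʃ]).
The stem 'dog' ([xasiʃɔ], [xasiʃ]) shows [ʃ] unchanged in both environments, so [ʃ] cannot be basic with [ʒ] derived before the DEF suffix.
The alternation reflects word-final obstruent devoicing: voiced obstruents become voiceless word-finally. /ʒ/ is underlying.

/lanɛʒ/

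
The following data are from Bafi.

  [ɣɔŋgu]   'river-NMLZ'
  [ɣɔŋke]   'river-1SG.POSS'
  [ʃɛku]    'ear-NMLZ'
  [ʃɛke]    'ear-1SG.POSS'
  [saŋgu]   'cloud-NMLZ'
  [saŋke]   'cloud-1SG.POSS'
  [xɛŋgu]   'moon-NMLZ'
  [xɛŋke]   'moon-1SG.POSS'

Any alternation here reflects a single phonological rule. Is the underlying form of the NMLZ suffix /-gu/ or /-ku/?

The NMLZ morpheme has two allomorphs, [-gu] and [-ku].
By contrast the 1SG.POSS suffix keeps its initial [k] throughout — that segment must be underlying.
So the underlying form is /-gu/, and voiced stops become voiceless after a vowel.

/-gu/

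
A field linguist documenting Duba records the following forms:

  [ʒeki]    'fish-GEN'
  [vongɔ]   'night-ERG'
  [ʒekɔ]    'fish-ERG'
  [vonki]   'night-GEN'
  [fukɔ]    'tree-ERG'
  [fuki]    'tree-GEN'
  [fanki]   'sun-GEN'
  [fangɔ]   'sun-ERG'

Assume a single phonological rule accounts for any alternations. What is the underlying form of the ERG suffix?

/-gɔ/

The ERG morpheme has two allomorphs, [-gɔ] and [-kɔ].
By contrast the GEN suffix keeps its initial [k] throughout — that segment must be underlying.
So the underlying form is /-gɔ/, and voiced stops become voiceless after a vowel.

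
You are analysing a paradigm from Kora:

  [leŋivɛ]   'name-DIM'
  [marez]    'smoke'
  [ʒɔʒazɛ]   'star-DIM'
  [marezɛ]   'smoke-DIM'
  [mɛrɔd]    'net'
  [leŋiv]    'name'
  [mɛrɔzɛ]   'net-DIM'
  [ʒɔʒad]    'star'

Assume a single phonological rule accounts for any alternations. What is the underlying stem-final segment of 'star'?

/d/

The stem for 'star' ends in [z] in [ʒɔʒazɛ] but [d] in [ʒɔʒad].
If /z/ were underlying and a rule turned it into [d] in isolation, 'smoke' would also alternate; but it has [z] in both [marezɛ] and [marez].
Therefore /d/ is basic and [z] is derived by intervocalic spirantization (voiced stops become fricatives between vowels).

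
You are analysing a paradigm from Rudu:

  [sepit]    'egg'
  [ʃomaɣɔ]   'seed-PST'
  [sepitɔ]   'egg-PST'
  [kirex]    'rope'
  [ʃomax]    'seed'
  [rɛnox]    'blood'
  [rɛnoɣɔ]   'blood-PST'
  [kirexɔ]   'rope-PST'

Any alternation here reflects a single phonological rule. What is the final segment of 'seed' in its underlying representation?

/ɣ/

The root 'seed' surfaces as [ʃomaɣɔ] and [ʃomax], with a stem-final [ɣ] ~ [x] alternation.
If /x/ were underlying and a rule turned it into [ɣ] before the PST suffix, 'rope' would also alternate; but it has [x] in both [kirexɔ] and [kirex].
Therefore /ɣ/ is basic and [x] is derived by word-final obstruent devoicing (voiced obstruents become voiceless word-finally).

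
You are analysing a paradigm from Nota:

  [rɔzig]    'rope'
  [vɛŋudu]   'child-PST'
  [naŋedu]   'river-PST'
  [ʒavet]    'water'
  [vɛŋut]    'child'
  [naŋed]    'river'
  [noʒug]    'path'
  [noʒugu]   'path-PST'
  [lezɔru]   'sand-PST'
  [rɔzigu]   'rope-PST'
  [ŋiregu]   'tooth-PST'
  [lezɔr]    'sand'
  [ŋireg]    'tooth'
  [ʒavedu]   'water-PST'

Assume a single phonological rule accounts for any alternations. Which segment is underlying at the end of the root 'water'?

In [ʒavedu] and [ʒavet] the final segment of 'water' alternates: [d] ~ [t].
Compare 'river', with invariant [d] in [naŋedu] and [naŋed]: an analysis with underlying /d/ and a rule producing [t] in isolation would wrongly predict alternation here too.
The underlying segment must be /t/; voiceless stops become voiced between vowels, yielding [d] there.

/t/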